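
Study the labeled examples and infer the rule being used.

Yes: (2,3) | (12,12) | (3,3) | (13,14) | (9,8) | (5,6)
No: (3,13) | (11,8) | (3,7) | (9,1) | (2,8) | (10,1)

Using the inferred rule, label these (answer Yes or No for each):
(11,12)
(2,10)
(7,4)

Yes, No, No

Every 'Yes' example satisfies: |first − second| ≤ 1. None of the 'No' examples do.
Yes: (11,12), since |11−12| = 1.
No: (2,10), since |2−10| = 8.
No: (7,4), since |7−4| = 3.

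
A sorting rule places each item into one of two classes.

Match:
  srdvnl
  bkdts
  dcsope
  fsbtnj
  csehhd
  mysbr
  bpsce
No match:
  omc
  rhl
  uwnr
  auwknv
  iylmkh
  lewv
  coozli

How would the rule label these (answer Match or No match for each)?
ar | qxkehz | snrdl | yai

Every 'Match' example satisfies: contains 's'. None of the 'No match' examples do.
ar → no 's' → No match. qxkehz → no 's' → No match. snrdl → has 's' → Match. yai → no 's' → No match.

No match, No match, Match, No match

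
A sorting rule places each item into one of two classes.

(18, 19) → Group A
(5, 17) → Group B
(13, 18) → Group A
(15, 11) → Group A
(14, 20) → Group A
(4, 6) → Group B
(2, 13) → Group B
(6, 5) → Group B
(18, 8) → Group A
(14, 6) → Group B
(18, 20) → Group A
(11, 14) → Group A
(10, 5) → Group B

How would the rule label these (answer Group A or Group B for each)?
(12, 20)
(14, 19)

Group A, Group A

The pattern is that an item is 'Group A' exactly when: sum ≥ 25.
(12, 20): 12+20 = 32 — has this property, so Group A.
(14, 19): 14+19 = 33 — has this property, so Group A.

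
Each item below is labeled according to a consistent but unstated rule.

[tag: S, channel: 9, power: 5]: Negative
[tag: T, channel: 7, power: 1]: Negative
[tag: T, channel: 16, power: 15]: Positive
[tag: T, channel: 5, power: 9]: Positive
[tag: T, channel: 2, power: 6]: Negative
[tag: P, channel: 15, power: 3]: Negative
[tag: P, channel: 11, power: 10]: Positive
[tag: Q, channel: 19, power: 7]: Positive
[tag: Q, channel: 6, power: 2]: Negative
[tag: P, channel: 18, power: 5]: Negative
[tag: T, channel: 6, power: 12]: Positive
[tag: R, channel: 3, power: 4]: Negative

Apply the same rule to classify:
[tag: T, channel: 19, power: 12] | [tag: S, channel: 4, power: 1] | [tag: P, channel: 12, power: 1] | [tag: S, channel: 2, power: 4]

The common property of the 'Positive' items is: power ≥ 7. No 'Negative' item has it.

Positive, Negative, Negative, Negative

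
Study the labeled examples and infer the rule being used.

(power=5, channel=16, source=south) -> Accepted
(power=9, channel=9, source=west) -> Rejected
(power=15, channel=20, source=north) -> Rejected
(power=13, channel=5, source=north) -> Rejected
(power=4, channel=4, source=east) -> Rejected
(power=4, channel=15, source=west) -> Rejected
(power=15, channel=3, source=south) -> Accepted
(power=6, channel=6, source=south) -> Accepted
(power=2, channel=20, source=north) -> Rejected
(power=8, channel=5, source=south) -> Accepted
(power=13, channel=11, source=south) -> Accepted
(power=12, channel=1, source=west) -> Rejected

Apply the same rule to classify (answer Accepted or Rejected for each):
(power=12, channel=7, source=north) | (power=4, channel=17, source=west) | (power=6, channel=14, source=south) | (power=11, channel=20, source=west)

Rejected, Rejected, Accepted, Rejected

A rule that fits every label: source is south — true of each 'Accepted' example, false of each 'Rejected' one.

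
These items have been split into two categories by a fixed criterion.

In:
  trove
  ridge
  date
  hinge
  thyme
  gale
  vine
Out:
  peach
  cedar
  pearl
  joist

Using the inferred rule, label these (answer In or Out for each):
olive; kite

The simplest hypothesis consistent with all the labels is: ends with 'e'.
olive: ends with 'e' — fits, so In. kite: ends with 'e' — fits, so In.

In, In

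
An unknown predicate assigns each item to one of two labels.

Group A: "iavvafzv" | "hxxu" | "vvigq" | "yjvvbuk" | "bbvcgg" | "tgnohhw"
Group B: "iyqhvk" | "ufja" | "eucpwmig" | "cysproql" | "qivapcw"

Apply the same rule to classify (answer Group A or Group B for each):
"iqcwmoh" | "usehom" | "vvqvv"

A rule that fits every label: has a double letter — true of each 'Group A' example, false of each 'Group B' one.
Group B: "iqcwmoh", since no doubled letter.
Group B: "usehom", since no doubled letter.
Group A: "vvqvv", since 'vv' doubled.

Group B, Group B, Group A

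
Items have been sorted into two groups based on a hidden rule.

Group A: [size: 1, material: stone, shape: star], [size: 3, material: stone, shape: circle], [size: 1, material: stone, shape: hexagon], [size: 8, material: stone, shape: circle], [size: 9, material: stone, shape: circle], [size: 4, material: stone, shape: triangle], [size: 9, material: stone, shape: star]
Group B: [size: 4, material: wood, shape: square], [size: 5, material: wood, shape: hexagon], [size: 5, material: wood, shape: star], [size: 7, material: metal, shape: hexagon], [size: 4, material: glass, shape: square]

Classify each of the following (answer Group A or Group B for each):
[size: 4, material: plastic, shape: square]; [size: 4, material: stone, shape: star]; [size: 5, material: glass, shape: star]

Group B, Group A, Group B

One predicate separates the groups cleanly: material is stone.
[size: 4, material: plastic, shape: square] — material is plastic, hence Group B.
[size: 4, material: stone, shape: star] — material is stone, hence Group A.
[size: 5, material: glass, shape: star] — material is glass, hence Group B.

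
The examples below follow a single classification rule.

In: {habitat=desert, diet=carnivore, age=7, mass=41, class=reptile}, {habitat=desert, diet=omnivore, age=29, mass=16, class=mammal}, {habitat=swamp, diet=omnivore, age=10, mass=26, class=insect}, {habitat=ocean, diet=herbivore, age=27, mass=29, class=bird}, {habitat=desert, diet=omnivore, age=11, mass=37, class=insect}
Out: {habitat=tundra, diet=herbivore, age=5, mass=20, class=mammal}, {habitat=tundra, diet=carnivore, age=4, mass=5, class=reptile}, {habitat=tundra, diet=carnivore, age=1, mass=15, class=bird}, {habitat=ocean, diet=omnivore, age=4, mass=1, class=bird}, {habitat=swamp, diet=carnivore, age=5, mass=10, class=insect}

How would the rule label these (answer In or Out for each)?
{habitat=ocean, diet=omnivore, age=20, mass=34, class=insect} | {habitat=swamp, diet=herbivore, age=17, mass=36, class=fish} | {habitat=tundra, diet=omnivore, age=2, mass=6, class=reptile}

In, In, Out

All 'In' examples share one property — age ≥ 7 — and every 'Out' example lacks it.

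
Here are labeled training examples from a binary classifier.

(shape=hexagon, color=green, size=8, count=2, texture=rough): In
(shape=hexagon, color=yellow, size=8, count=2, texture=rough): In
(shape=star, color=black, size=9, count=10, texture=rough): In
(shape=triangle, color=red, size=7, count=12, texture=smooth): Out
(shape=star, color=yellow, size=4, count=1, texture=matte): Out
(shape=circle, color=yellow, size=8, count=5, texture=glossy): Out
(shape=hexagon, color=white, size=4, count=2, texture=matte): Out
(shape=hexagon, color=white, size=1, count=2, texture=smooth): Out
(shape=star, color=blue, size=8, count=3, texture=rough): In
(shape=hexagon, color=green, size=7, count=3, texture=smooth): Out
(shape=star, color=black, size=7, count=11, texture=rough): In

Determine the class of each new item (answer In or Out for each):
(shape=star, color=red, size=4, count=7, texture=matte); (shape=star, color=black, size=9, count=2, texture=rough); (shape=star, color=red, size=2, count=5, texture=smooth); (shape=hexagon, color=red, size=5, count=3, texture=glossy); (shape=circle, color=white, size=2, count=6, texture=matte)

Out, In, Out, Out, Out

Checking candidate rules against both groups, what survives is: texture is rough.
(shape=star, color=red, size=4, count=7, texture=matte): texture is matte, fails this test → Out.
(shape=star, color=black, size=9, count=2, texture=rough): texture is rough, satisfies this → In.
(shape=star, color=red, size=2, count=5, texture=smooth): texture is smooth, fails this test → Out.
(shape=hexagon, color=red, size=5, count=3, texture=glossy): texture is glossy, fails this test → Out.
(shape=circle, color=white, size=2, count=6, texture=matte): texture is matte, fails this test → Out.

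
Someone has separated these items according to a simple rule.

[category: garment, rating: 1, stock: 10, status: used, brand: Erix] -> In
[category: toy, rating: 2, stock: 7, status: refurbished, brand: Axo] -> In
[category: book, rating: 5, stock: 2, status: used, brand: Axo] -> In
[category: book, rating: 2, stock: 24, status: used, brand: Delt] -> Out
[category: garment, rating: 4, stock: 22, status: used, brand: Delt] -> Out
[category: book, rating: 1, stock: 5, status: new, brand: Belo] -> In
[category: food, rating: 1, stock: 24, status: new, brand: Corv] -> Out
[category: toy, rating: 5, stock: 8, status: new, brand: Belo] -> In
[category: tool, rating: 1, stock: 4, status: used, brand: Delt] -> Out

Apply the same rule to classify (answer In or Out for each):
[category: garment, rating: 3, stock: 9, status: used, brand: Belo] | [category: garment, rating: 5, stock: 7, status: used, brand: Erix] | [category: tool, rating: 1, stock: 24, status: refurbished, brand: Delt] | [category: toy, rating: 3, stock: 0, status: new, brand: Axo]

In, In, Out, In

All 'In' examples share one property — stock ≠ 4 AND stock ≤ 10 — and every 'Out' example lacks it.
[category: garment, rating: 3, stock: 9, status: used, brand: Belo]: In (stock = 9). [category: garment, rating: 5, stock: 7, status: used, brand: Erix]: In (stock = 7). [category: tool, rating: 1, stock: 24, status: refurbished, brand: Delt]: Out (stock = 24). [category: toy, rating: 3, stock: 0, status: new, brand: Axo]: In (stock = 0).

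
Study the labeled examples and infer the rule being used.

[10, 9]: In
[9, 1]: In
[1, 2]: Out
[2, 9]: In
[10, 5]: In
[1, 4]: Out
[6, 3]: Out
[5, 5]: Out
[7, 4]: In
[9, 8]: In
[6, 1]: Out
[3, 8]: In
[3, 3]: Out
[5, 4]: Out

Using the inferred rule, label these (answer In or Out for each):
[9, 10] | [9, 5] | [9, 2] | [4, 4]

In, In, In, Out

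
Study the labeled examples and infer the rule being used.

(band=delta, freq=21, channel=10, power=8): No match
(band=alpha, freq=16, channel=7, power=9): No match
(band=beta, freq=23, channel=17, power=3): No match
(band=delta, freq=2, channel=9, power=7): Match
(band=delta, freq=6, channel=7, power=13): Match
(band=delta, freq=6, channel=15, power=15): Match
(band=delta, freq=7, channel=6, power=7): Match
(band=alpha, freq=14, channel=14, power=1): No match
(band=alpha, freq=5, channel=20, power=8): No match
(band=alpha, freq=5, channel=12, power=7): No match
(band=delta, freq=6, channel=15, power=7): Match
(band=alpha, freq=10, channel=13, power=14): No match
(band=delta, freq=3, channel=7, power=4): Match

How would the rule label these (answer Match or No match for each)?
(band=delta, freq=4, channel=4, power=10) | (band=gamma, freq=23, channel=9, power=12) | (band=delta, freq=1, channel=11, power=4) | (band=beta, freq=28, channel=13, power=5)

Match, No match, Match, No match

All 'Match' examples share one property — band is delta AND freq ≤ 7 — and every 'No match' example lacks it.
(band=delta, freq=4, channel=4, power=10) — band is delta, freq = 4, hence Match.
(band=gamma, freq=23, channel=9, power=12) — band is gamma, freq = 23, hence No match.
(band=delta, freq=1, channel=11, power=4) — band is delta, freq = 1, hence Match.
(band=beta, freq=28, channel=13, power=5) — band is beta, freq = 28, hence No match.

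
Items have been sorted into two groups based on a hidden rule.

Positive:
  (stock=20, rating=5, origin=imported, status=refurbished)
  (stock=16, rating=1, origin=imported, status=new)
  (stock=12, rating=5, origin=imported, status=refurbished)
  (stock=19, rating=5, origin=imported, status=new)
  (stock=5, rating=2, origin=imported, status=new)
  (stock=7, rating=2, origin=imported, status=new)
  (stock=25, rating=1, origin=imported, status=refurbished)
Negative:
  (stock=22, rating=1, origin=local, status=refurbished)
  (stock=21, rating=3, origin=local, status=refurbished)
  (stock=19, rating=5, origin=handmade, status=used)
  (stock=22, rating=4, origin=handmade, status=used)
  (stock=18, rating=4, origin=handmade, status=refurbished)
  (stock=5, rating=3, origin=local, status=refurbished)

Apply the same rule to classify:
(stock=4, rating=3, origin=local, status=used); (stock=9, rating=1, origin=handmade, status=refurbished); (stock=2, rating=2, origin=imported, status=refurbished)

Negative, Negative, Positive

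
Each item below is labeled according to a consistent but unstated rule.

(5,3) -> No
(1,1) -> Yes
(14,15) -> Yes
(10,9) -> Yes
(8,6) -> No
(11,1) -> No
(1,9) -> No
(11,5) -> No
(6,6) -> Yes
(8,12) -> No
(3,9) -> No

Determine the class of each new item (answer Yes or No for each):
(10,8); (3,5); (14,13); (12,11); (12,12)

No, No, Yes, Yes, Yes

All 'Yes' examples share one property — |first − second| ≤ 1 — and every 'No' example lacks it.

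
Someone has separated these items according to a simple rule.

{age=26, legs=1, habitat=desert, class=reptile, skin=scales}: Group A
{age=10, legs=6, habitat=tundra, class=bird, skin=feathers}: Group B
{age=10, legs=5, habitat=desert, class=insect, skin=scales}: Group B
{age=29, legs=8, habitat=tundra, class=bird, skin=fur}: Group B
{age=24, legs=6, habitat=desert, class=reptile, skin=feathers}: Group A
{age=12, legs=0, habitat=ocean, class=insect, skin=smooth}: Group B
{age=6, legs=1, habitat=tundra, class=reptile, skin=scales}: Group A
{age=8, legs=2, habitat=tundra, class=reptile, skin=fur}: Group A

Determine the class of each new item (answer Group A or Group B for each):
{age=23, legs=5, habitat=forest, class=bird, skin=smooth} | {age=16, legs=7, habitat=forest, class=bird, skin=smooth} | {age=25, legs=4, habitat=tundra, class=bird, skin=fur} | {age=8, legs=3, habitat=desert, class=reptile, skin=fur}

Group B, Group B, Group B, Group A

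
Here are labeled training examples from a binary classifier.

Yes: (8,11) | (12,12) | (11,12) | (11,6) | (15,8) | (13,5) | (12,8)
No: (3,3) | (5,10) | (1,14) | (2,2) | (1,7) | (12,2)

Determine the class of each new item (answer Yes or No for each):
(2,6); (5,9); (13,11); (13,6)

No, No, Yes, Yes

Rule: sum ≥ 17. This holds for each 'Yes' example and fails for each 'No' one.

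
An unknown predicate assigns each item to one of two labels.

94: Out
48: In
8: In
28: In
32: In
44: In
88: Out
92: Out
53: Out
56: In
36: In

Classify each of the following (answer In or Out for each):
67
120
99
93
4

'In' ⟺ even AND at most 56.
67: Out (67 is odd, 67 > 56). 120: Out (120 is even, 120 > 56). 99: Out (99 is odd, 99 > 56). 93: Out (93 is odd, 93 > 56). 4: In (4 is even, 4 ≤ 56).

Out, Out, Out, Out, In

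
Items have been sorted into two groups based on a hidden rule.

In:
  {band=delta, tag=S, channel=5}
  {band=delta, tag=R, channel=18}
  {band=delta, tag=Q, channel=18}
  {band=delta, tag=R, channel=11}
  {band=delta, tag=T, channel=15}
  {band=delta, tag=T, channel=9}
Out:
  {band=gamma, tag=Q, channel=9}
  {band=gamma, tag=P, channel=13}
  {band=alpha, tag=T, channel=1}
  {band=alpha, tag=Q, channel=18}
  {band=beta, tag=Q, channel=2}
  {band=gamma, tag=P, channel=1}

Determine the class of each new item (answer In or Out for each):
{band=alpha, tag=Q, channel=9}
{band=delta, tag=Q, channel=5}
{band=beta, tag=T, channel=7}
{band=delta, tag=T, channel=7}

Out, In, Out, In

Comparing the two groups points to one rule — band is delta.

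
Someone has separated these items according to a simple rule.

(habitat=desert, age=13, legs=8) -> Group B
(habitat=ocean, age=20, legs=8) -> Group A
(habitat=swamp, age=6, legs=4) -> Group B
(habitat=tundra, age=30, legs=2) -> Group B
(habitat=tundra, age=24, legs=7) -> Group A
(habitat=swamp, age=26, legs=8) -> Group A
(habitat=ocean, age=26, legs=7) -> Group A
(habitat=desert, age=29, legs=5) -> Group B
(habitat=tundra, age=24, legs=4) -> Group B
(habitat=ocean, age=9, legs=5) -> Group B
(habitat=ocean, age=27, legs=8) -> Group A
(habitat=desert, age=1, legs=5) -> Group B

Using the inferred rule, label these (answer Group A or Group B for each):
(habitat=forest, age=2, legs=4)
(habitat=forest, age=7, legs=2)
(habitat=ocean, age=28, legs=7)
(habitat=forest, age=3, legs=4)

Group B, Group B, Group A, Group B

One predicate separates the groups cleanly: legs ≥ 7 AND age ≥ 20.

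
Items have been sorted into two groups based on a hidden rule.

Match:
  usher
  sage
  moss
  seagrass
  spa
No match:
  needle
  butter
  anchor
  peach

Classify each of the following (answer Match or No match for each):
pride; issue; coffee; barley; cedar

No match, Match, No match, No match, No match

The pattern is that an item is 'Match' exactly when: contains 's'.
pride: No match (no 's').
issue: Match (has 's').
coffee: No match (no 's').
barley: No match (no 's').
cedar: No match (no 's').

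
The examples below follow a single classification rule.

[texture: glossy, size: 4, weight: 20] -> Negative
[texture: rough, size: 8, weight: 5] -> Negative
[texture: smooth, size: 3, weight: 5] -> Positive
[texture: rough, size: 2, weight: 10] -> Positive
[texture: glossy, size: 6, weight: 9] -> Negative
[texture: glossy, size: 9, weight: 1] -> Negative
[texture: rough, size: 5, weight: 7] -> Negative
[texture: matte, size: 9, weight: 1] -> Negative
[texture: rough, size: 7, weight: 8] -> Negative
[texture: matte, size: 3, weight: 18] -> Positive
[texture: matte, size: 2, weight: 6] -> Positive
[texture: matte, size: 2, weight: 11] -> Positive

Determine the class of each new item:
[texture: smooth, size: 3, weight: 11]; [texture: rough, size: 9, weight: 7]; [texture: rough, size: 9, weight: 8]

Positive, Negative, Negative

The common property of the 'Positive' items is: size ≤ 3. No 'Negative' item has it.
[texture: smooth, size: 3, weight: 11]: size = 3, fits → Positive. [texture: rough, size: 9, weight: 7]: size = 9, doesn't qualify → Negative. [texture: rough, size: 9, weight: 8]: size = 9, doesn't qualify → Negative.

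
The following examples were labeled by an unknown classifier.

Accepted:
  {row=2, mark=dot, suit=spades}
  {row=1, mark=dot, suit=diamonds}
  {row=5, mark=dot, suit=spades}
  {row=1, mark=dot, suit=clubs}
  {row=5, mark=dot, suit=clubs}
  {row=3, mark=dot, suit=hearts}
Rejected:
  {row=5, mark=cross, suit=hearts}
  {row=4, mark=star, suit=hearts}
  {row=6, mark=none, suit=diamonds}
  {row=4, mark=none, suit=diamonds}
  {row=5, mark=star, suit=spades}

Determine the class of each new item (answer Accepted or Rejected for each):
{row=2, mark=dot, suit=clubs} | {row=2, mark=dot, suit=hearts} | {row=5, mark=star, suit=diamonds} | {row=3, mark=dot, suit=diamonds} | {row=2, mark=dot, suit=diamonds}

Accepted, Accepted, Rejected, Accepted, Accepted

A rule that fits every label: mark is dot — true of each 'Accepted' example, false of each 'Rejected' one.
{row=2, mark=dot, suit=clubs} → mark is dot → Accepted. {row=2, mark=dot, suit=hearts} → mark is dot → Accepted. {row=5, mark=star, suit=diamonds} → mark is star → Rejected. {row=3, mark=dot, suit=diamonds} → mark is dot → Accepted. {row=2, mark=dot, suit=diamonds} → mark is dot → Accepted.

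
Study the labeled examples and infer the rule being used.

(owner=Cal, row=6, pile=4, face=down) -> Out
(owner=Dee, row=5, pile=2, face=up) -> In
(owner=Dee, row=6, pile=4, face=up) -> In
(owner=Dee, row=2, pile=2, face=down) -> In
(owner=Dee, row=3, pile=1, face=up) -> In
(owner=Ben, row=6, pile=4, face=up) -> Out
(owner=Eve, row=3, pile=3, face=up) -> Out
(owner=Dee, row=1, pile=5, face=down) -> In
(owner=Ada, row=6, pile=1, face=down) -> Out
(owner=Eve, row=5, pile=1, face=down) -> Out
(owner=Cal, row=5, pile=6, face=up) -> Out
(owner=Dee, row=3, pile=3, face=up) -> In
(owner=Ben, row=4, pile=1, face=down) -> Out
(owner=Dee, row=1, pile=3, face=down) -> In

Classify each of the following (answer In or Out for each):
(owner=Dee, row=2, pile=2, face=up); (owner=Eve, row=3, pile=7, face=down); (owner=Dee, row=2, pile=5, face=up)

In, Out, In

'In' ⟺ owner is Dee.
(owner=Dee, row=2, pile=2, face=up) → owner is Dee → In. (owner=Eve, row=3, pile=7, face=down) → owner is Eve → Out. (owner=Dee, row=2, pile=5, face=up) → owner is Dee → In.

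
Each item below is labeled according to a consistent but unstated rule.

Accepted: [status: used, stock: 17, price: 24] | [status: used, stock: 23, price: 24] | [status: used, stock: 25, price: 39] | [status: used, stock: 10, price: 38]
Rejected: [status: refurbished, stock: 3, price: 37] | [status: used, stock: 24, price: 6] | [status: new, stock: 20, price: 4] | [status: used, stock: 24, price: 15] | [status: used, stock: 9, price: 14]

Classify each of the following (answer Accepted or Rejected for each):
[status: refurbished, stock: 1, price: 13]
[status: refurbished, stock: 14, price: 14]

Rejected, Rejected

The pattern is that an item is 'Accepted' exactly when: status is used AND price ≥ 24.
[status: refurbished, stock: 1, price: 13] — status is refurbished, price = 13, hence Rejected. [status: refurbished, stock: 14, price: 14] — status is refurbished, price = 14, hence Rejected.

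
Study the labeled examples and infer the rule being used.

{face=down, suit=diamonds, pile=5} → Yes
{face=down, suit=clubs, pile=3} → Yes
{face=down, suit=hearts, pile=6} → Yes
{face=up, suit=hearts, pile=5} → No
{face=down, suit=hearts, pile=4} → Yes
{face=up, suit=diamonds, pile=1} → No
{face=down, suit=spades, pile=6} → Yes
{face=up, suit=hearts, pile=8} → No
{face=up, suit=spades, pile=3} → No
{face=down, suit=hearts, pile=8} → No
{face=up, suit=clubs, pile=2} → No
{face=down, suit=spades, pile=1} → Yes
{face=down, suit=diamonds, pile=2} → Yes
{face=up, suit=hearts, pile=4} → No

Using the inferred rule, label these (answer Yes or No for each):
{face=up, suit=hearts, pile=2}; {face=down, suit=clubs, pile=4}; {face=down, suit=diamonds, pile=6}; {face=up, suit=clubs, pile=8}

No, Yes, Yes, No

The rule appears to be: face is down AND pile ≤ 6.
{face=up, suit=hearts, pile=2} → face is up, pile = 2 → No.
{face=down, suit=clubs, pile=4} → face is down, pile = 4 → Yes.
{face=down, suit=diamonds, pile=6} → face is down, pile = 6 → Yes.
{face=up, suit=clubs, pile=8} → face is up, pile = 8 → No.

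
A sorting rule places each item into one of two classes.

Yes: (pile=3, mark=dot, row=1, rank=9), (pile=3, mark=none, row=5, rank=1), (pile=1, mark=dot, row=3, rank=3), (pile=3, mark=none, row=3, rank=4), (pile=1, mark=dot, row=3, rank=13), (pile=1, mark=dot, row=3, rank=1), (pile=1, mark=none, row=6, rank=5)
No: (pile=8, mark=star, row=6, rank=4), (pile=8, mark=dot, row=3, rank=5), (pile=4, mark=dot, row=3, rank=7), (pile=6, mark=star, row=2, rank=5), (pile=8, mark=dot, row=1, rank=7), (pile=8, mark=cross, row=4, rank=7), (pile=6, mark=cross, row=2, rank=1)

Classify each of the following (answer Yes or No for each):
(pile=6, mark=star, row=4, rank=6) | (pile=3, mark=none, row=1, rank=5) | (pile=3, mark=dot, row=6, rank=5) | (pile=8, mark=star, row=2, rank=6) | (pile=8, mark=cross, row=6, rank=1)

No, Yes, Yes, No, No

'Yes' ⟺ pile ≤ 3.
(pile=6, mark=star, row=4, rank=6) — pile = 6, hence No. (pile=3, mark=none, row=1, rank=5) — pile = 3, hence Yes. (pile=3, mark=dot, row=6, rank=5) — pile = 3, hence Yes. (pile=8, mark=star, row=2, rank=6) — pile = 8, hence No. (pile=8, mark=cross, row=6, rank=1) — pile = 8, hence No.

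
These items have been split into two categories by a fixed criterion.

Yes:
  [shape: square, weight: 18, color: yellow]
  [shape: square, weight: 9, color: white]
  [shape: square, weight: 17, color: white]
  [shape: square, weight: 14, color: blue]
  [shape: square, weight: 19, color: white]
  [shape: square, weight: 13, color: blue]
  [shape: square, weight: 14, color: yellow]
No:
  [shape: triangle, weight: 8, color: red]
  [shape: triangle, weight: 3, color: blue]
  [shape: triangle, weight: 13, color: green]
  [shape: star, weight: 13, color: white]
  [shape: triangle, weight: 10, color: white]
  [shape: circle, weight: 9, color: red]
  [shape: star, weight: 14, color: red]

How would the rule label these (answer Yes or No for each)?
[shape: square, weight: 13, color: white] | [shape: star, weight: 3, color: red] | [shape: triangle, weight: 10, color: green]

All 'Yes' examples share one property — shape is square — and every 'No' example lacks it.
[shape: square, weight: 13, color: white]: Yes (shape is square). [shape: star, weight: 3, color: red]: No (shape is star). [shape: triangle, weight: 10, color: green]: No (shape is triangle).

Yes, No, No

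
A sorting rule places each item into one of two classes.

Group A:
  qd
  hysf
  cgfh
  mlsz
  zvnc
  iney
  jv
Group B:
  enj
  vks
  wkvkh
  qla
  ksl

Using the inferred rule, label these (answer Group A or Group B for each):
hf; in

Group A, Group A

The common property of the 'Group A' items is: even length. No 'Group B' item has it.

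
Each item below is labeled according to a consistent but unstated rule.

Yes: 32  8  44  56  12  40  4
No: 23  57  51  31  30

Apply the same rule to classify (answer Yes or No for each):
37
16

Comparing the two groups points to one rule — multiple of 4.
37: No (37 = 4·9 + 1).
16: Yes (16 = 4·4).

No, Yes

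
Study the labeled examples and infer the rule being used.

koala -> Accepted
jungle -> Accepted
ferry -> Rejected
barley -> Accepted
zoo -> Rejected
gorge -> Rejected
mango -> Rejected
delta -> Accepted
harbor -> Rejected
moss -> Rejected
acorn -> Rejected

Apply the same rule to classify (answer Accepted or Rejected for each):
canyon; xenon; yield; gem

Looking at the examples, the only property every 'Accepted' case has and every 'Rejected' case lacks is: contains 'l'.
Rejected: canyon, since no 'l'.
Rejected: xenon, since no 'l'.
Accepted: yield, since has 'l'.
Rejected: gem, since no 'l'.

Rejected, Rejected, Accepted, Rejected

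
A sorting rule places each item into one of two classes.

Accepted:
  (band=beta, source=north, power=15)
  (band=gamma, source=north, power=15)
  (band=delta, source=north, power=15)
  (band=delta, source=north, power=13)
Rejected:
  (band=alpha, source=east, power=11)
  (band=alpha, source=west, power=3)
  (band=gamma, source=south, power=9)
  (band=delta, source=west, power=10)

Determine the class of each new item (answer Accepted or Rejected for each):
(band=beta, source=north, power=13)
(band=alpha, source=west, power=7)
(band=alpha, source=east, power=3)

Accepted, Rejected, Rejected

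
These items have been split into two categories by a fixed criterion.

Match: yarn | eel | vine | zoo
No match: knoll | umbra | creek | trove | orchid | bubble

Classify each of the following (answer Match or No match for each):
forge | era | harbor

No match, Match, No match

The distinguishing property — length ≤ 4 — holds for all the 'Match' cases and none of the 'No match' cases.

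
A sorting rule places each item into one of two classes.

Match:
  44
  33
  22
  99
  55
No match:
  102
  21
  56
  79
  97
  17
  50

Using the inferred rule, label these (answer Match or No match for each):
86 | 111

Rule: multiple of 11. This holds for each 'Match' example and fails for each 'No match' one.

No match, No match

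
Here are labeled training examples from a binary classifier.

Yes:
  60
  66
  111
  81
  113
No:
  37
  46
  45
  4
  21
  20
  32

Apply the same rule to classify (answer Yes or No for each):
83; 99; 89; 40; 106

Yes, Yes, Yes, No, Yes

Rule: at least 60. This holds for each 'Yes' example and fails for each 'No' one.
83: Yes (83 ≥ 60).
99: Yes (99 ≥ 60).
89: Yes (89 ≥ 60).
40: No (40 < 60).
106: Yes (106 ≥ 60).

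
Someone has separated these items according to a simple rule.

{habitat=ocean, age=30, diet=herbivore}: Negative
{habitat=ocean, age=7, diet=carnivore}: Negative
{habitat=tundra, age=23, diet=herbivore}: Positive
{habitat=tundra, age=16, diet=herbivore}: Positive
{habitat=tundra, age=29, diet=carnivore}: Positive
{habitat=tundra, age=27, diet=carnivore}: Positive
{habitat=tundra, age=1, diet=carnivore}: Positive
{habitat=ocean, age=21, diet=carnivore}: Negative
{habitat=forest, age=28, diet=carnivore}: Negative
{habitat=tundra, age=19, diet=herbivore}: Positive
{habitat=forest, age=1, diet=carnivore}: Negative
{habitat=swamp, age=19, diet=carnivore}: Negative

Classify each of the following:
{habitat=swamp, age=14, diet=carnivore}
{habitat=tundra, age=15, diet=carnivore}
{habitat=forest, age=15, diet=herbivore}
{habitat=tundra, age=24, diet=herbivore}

Negative, Positive, Negative, Positive

The distinguishing property — habitat is tundra — holds for all the 'Positive' cases and none of the 'Negative' cases.
{habitat=swamp, age=14, diet=carnivore}: habitat is swamp — fails the rule, so Negative.
{habitat=tundra, age=15, diet=carnivore}: habitat is tundra — fits, so Positive.
{habitat=forest, age=15, diet=herbivore}: habitat is forest — fails the rule, so Negative.
{habitat=tundra, age=24, diet=herbivore}: habitat is tundra — fits, so Positive.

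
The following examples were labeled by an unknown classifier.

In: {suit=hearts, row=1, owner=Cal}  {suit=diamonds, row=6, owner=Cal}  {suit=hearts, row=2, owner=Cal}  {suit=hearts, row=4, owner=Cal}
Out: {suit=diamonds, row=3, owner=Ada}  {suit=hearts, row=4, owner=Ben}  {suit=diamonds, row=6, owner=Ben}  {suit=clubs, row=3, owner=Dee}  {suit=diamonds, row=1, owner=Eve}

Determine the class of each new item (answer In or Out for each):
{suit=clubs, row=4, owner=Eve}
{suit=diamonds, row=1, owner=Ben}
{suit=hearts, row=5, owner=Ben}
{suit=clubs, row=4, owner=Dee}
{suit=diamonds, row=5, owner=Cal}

Comparing the two groups points to one rule — owner is Cal.
{suit=clubs, row=4, owner=Eve}: owner is Eve — doesn't qualify, so Out.
{suit=diamonds, row=1, owner=Ben}: owner is Ben — doesn't qualify, so Out.
{suit=hearts, row=5, owner=Ben}: owner is Ben — doesn't qualify, so Out.
{suit=clubs, row=4, owner=Dee}: owner is Dee — doesn't qualify, so Out.
{suit=diamonds, row=5, owner=Cal}: owner is Cal — fits, so In.

Out, Out, Out, Out, In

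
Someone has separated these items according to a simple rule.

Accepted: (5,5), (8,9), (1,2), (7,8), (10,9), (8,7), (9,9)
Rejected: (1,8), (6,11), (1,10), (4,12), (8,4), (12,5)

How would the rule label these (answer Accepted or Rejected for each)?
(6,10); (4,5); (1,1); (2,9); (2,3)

All 'Accepted' examples share one property — |first − second| ≤ 1 — and every 'Rejected' example lacks it.
(6,10) — |6−10| = 4, hence Rejected.
(4,5) — |4−5| = 1, hence Accepted.
(1,1) — |1−1| = 0, hence Accepted.
(2,9) — |2−9| = 7, hence Rejected.
(2,3) — |2−3| = 1, hence Accepted.

Rejected, Accepted, Accepted, Rejected, Accepted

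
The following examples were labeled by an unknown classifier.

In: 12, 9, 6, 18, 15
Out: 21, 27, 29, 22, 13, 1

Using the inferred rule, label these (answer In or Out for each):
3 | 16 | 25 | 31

'In' ⟺ multiple of 3 AND at most 18.
3: 3 = 3·1, 3 ≤ 18 — matches, so In. 16: 16 = 3·5 + 1, 16 ≤ 18 — does not pass, so Out. 25: 25 = 3·8 + 1, 25 > 18 — does not pass, so Out. 31: 31 = 3·10 + 1, 31 > 18 — does not pass, so Out.

In, Out, Out, Out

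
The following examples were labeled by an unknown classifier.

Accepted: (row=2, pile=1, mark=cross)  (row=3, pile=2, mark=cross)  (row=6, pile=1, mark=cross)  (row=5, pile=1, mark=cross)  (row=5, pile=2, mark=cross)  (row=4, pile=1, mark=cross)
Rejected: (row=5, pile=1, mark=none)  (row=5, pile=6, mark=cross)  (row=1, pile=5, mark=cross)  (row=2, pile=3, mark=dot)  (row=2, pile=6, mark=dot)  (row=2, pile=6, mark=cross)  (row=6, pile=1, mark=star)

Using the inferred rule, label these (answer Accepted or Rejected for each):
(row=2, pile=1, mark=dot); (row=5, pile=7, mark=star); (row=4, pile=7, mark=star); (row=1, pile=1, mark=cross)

The distinguishing property — mark is cross AND pile ≤ 2 — holds for all the 'Accepted' cases and none of the 'Rejected' cases.
(row=2, pile=1, mark=dot) → mark is dot, pile = 1 → Rejected.
(row=5, pile=7, mark=star) → mark is star, pile = 7 → Rejected.
(row=4, pile=7, mark=star) → mark is star, pile = 7 → Rejected.
(row=1, pile=1, mark=cross) → mark is cross, pile = 1 → Accepted.

Rejected, Rejected, Rejected, Accepted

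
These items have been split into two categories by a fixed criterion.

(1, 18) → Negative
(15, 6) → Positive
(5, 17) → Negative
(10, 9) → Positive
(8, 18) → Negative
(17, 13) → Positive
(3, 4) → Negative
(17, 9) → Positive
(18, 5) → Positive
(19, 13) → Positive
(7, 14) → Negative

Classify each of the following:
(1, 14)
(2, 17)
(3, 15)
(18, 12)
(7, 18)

Negative, Negative, Negative, Positive, Negative

A rule that fits every label: first > second — true of each 'Positive' example, false of each 'Negative' one.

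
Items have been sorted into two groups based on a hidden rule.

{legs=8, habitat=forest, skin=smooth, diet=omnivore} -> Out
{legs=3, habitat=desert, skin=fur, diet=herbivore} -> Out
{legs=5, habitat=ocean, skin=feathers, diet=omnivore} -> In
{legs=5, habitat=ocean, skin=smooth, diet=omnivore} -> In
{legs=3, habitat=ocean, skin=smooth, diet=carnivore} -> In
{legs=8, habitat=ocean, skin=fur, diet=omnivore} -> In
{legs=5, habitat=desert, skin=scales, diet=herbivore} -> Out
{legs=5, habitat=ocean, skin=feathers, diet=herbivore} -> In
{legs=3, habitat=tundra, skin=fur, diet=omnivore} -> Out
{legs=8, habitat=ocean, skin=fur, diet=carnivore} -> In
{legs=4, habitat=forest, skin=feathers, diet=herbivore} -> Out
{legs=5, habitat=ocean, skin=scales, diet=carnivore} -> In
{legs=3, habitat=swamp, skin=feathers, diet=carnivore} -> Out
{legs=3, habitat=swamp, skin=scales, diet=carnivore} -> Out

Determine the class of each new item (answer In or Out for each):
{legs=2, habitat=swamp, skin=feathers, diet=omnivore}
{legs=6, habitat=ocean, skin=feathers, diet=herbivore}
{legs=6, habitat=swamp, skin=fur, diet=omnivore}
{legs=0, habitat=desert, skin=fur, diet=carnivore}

Out, In, Out, Out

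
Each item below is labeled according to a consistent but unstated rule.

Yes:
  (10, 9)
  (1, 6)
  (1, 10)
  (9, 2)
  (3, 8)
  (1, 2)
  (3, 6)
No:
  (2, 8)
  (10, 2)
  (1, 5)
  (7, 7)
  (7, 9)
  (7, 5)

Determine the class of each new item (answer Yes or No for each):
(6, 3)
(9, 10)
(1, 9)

Yes, Yes, No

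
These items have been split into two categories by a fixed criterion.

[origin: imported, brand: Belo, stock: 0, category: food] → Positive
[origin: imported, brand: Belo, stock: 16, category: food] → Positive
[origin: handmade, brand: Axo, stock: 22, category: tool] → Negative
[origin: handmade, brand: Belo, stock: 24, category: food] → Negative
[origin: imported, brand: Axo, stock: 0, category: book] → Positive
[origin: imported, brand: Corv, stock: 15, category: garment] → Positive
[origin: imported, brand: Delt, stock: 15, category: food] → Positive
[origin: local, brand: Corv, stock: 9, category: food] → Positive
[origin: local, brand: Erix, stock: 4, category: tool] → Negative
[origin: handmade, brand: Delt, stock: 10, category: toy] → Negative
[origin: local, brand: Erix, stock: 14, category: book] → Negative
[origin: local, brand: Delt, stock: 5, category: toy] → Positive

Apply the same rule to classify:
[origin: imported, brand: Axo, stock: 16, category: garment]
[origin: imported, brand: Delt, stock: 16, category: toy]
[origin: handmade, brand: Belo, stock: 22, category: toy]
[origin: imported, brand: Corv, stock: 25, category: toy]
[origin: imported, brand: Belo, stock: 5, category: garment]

Positive, Positive, Negative, Positive, Positive

One predicate separates the groups cleanly: origin is imported OR stock is odd.
[origin: imported, brand: Axo, stock: 16, category: garment]: origin is imported, stock = 16, qualifies → Positive.
[origin: imported, brand: Delt, stock: 16, category: toy]: origin is imported, stock = 16, qualifies → Positive.
[origin: handmade, brand: Belo, stock: 22, category: toy]: origin is handmade, stock = 22, doesn't match → Negative.
[origin: imported, brand: Corv, stock: 25, category: toy]: origin is imported, stock = 25, qualifies → Positive.
[origin: imported, brand: Belo, stock: 5, category: garment]: origin is imported, stock = 5, qualifies → Positive.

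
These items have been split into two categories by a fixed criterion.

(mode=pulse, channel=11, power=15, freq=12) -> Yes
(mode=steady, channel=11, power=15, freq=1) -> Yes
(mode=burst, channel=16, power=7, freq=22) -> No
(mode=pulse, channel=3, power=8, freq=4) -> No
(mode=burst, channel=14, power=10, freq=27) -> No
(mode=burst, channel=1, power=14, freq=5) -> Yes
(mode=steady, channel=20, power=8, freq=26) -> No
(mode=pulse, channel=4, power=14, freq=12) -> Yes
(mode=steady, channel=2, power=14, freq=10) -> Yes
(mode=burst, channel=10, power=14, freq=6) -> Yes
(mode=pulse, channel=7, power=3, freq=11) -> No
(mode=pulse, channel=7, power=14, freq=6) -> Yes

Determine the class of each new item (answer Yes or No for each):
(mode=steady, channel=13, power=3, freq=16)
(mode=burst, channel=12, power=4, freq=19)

'Yes' ⟺ power ≥ 14.
(mode=steady, channel=13, power=3, freq=16): No (power = 3). (mode=burst, channel=12, power=4, freq=19): No (power = 4).

No, No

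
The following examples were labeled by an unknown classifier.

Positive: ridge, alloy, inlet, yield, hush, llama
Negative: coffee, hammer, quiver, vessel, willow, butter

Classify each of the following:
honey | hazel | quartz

One predicate separates the groups cleanly: length ≤ 5.
honey → length 5 → Positive.
hazel → length 5 → Positive.
quartz → length 6 → Negative.

Positive, Positive, Negative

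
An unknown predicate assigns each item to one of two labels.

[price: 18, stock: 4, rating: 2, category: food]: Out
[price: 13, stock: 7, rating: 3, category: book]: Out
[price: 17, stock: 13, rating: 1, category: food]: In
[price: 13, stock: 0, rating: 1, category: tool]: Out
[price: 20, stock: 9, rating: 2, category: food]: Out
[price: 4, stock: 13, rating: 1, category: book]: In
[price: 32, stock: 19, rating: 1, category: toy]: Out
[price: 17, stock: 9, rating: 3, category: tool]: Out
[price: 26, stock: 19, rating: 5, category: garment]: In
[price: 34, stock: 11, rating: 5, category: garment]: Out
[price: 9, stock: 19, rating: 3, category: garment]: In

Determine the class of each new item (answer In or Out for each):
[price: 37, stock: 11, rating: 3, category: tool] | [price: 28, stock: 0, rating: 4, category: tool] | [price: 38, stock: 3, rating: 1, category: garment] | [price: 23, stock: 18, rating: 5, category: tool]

'In' ⟺ stock ≥ 11 AND price ≤ 26.
[price: 37, stock: 11, rating: 3, category: tool] — stock = 11, price = 37, hence Out. [price: 28, stock: 0, rating: 4, category: tool] — stock = 0, price = 28, hence Out. [price: 38, stock: 3, rating: 1, category: garment] — stock = 3, price = 38, hence Out. [price: 23, stock: 18, rating: 5, category: tool] — stock = 18, price = 23, hence In.

Out, Out, Out, In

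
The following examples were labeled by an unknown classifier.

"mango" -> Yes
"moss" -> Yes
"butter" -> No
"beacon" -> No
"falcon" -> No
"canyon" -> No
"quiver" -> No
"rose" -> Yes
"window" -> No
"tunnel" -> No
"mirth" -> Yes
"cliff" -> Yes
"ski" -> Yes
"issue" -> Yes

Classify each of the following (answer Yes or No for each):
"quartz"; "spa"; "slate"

The pattern is that an item is 'Yes' exactly when: length ≤ 5.

No, Yes, Yes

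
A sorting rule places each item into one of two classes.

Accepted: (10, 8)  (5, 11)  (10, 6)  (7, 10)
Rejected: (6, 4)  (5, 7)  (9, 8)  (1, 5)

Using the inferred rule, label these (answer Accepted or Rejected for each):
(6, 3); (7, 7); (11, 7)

'Accepted' ⟺ max ≥ 10.
(6, 3) — max 6, hence Rejected.
(7, 7) — max 7, hence Rejected.
(11, 7) — max 11, hence Accepted.

Rejected, Rejected, Accepted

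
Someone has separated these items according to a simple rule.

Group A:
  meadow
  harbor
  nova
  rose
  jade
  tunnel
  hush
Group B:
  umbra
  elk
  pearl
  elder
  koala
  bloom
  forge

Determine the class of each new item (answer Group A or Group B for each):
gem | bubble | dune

Looking at the examples, the only property every 'Group A' case has and every 'Group B' case lacks is: even length.
gem: Group B (length 3). bubble: Group A (length 6). dune: Group A (length 4).

Group B, Group A, Group A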